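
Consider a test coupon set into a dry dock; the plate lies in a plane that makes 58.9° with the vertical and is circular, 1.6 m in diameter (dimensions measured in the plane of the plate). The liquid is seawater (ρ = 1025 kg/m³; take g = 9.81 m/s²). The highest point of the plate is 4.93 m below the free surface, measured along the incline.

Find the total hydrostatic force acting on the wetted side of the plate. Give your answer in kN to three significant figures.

γ = ρg = 1025 × 9.81 / 1000 = 10.05525 kN/m³.
The plate makes 58.9° with the vertical, i.e. θ = 90° − 58.9° = 31.1° to the horizontal. Measuring y along the incline from the free-surface line, vertical depth h = y·sinθ with sinθ = 0.516533.
The centroid is at the centre, 0.8 m below the top of the plate, so y_c = 4.93 + 0.8 = 5.73 m and h_c = 5.73 × 0.516533 = 2.95973 m.
A = π(0.8)² = 2.01062 m².
Resultant F = γ·h_c·A = 10.05525 × 2.95973 × 2.01062 = 59.8377 kN.

F ≈ 59.8 kN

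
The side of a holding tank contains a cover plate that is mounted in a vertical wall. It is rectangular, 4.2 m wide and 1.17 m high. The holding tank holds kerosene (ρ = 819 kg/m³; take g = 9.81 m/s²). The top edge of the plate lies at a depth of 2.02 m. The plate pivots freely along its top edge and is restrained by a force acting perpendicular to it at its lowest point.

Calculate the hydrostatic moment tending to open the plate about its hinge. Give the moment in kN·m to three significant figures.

M ≈ 64.7 kN·m

γ = ρg = 819 × 9.81 / 1000 = 8.03439 kN/m³.
The centroid lies 1.17/2 = 0.585 m below the top edge, so the centroid depth is h_c = 2.02 + 0.585 = 2.605 m.
A = 4.2 × 1.17 = 4.914 m².
Resultant F = γ·h_c·A = 8.03439 × 2.605 × 4.914 = 102.848 kN.
I_c = b·h³/12 = 4.2 × 1.17³/12 = 0.560565 m⁴.
Centre of pressure: y_p = y_c + I_c/(y_c·A) = 2.605 + 0.560565/(2.605 × 4.914) = 2.605 + 0.0437908 = 2.64879 m along the plane.
The resultant acts 0.585 + 0.0437908 = 0.628791 m (along the plate) below the hinge at the top edge, so the moment about the hinge is M = F × 0.628791 = 102.848 × 0.628791 = 64.6699 kN·m.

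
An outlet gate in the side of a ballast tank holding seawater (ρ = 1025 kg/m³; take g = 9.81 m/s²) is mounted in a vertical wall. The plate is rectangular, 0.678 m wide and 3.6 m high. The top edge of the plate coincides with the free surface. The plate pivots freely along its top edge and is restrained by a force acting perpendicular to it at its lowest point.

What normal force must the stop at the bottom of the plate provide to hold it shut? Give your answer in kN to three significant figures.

P ≈ 29.5 kN

γ = ρg = 1025 × 9.81 / 1000 = 10.05525 kN/m³.
The centroid lies 3.6/2 = 1.8 m below the top edge, so the centroid depth is h_c = 1.8 m.
A = 0.678 × 3.6 = 2.4408 m².
Resultant F = γ·h_c·A = 10.05525 × 1.8 × 2.4408 = 44.1771 kN.
I_c = b·h³/12 = 0.678 × 3.6³/12 = 2.63606 m⁴.
Centre of pressure: y_p = y_c + I_c/(y_c·A) = 1.8 + 2.63606/(1.8 × 2.4408) = 1.8 + 0.599999 = 2.4 m along the plane.
The resultant acts 1.8 + 0.599999 = 2.4 m (along the plate) below the hinge at the top edge, so the moment about the hinge is M = F × 2.4 = 44.1771 × 2.4 = 106.025 kN·m.
A normal force at the bottom, 3.6 m from the hinge, must supply this moment: P = 106.025/3.6 = 29.4514 kN.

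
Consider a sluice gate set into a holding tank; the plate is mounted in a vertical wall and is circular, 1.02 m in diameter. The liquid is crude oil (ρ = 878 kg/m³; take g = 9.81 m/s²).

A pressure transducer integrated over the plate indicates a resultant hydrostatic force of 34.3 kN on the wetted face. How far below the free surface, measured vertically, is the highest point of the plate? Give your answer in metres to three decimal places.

d_top ≈ 4.363 m

γ = ρg = 878 × 9.81 / 1000 = 8.61318 kN/m³.
A = π(0.51)² = 0.817128 m².
From F = γ·h_c·A, the centroid depth is h_c = 34.3/(8.61318 × 0.817128) = 4.87349 m.
The centroid is at the centre, 0.51 m below the top of the plate, so the highest point sits at h_top = 4.87349 − 0.51 = 4.36349 m below the surface.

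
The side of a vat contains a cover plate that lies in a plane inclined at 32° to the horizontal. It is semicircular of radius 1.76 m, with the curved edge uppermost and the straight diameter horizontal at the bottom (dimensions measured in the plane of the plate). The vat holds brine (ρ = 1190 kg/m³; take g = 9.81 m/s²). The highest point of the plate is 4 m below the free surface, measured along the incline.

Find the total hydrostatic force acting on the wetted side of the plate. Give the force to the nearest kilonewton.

F ≈ 151 kN

γ = ρg = 1190 × 9.81 / 1000 = 11.6739 kN/m³.
Let θ = 32° be the plate's angle to the horizontal; measure y along the incline from where the plane meets the free surface. Vertical depth h = y·sinθ with sinθ = 0.529919.
The centroid lies 4r/(3π) = 0.746967 m above the diameter, so r − 4r/(3π) = 1.76 − 0.746967 = 1.01303 m below the topmost point, so y_c = 4 + 1.01303 = 5.01303 m and h_c = 5.01303 × 0.529919 = 2.6565 m.
A = πr²/2 = π × 1.76²/2 = 4.8657 m².
Resultant F = γ·h_c·A = 11.6739 × 2.6565 × 4.8657 = 150.894 kN.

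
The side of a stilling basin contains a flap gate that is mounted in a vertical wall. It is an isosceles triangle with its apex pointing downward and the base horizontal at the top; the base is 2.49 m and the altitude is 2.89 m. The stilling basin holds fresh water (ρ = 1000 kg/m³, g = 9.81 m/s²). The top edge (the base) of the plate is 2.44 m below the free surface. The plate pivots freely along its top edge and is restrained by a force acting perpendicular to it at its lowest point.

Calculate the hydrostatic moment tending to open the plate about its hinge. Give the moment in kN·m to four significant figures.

M ≈ 132.1 kN·m

γ = ρg = 1000 × 9.81 = 9810 N/m³ = 9.81 kN/m³.
With the apex down, the centroid sits h/3 = 2.89/3 = 0.963333 m below the base (the top edge), so the centroid depth is h_c = 2.44 + 0.963333 = 3.40333 m.
A = ½ × 2.49 × 2.89 = 3.59805 m².
Resultant F = γ·h_c·A = 9.81 × 3.40333 × 3.59805 = 120.127 kN.
I_c = b·h³/36 = 2.49 × 2.89³/36 = 1.66952 m⁴.
Centre of pressure: y_p = y_c + I_c/(y_c·A) = 3.40333 + 1.66952/(3.40333 × 3.59805) = 3.40333 + 0.136339 = 3.53967 m along the plane.
The resultant acts 0.963333 + 0.136339 = 1.09967 m (along the plate) below the hinge at the top edge, so the moment about the hinge is M = F × 1.09967 = 120.127 × 1.09967 = 132.1 kN·m.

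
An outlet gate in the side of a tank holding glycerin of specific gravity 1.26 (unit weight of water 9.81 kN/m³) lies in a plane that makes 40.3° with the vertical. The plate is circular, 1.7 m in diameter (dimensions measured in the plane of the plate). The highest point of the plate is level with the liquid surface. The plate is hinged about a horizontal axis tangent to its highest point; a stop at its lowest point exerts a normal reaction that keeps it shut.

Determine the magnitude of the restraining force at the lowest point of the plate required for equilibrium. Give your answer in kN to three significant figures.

P ≈ 11.4 kN

γ = 1.26 × 9.81 = 12.3606 kN/m³.
The plate makes 40.3° with the vertical, i.e. θ = 90° − 40.3° = 49.7° to the horizontal. Measuring y along the incline from the free-surface line, vertical depth h = y·sinθ with sinθ = 0.762668.
The centroid is at the centre, 0.85 m below the top of the plate, so y_c = 0.85 m and h_c = 0.85 × 0.762668 = 0.648268 m.
A = π(0.85)² = 2.2698 m².
Resultant F = γ·h_c·A = 12.3606 × 0.648268 × 2.2698 = 18.1879 kN.
I_c = πr⁴/4 = π × 0.85⁴/4 = 0.409983 m⁴.
Centre of pressure: y_p = y_c + I_c/(y_c·A) = 0.85 + 0.409983/(0.85 × 2.2698) = 0.85 + 0.2125 = 1.0625 m along the plane.
The resultant acts 0.85 + 0.2125 = 1.0625 m (along the plate) below the hinge at the top edge, so the moment about the hinge is M = F × 1.0625 = 18.1879 × 1.0625 = 19.3246 kN·m.
A normal force at the bottom, 1.7 m from the hinge, must supply this moment: P = 19.3246/1.7 = 11.3674 kN.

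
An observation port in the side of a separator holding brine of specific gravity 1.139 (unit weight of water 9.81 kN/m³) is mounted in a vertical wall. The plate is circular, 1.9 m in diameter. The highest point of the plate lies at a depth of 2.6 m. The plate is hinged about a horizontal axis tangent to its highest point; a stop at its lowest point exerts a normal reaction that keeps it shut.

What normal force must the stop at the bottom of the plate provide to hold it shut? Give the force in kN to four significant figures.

γ = 1.139 × 9.81 = 11.17359 kN/m³.
The centroid is at the centre, 0.95 m below the top of the plate, so the centroid depth is h_c = 2.6 + 0.95 = 3.55 m.
A = π(0.95)² = 2.83529 m².
Resultant F = γ·h_c·A = 11.17359 × 3.55 × 2.83529 = 112.465 kN.
I_c = πr⁴/4 = π × 0.95⁴/4 = 0.639712 m⁴.
Centre of pressure: y_p = y_c + I_c/(y_c·A) = 3.55 + 0.639712/(3.55 × 2.83529) = 3.55 + 0.0635563 = 3.61356 m along the plane.
The resultant acts 0.95 + 0.0635563 = 1.01356 m (along the plate) below the hinge at the top edge, so the moment about the hinge is M = F × 1.01356 = 112.465 × 1.01356 = 113.99 kN·m.
A normal force at the bottom, 1.9 m from the hinge, must supply this moment: P = 113.99/1.9 = 59.9947 kN.

P ≈ 59.99 kN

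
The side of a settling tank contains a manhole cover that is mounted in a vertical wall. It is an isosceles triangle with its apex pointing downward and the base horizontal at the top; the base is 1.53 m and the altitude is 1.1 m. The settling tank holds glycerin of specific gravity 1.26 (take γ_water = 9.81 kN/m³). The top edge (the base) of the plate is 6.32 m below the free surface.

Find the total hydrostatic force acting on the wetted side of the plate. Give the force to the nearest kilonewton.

F ≈ 70 kN

γ = 1.26 × 9.81 = 12.3606 kN/m³.
With the apex down, the centroid sits h/3 = 1.1/3 = 0.366667 m below the base (the top edge), so the centroid depth is h_c = 6.32 + 0.366667 = 6.68667 m.
A = ½ × 1.53 × 1.1 = 0.8415 m².
Resultant F = γ·h_c·A = 12.3606 × 6.68667 × 0.8415 = 69.551 kN.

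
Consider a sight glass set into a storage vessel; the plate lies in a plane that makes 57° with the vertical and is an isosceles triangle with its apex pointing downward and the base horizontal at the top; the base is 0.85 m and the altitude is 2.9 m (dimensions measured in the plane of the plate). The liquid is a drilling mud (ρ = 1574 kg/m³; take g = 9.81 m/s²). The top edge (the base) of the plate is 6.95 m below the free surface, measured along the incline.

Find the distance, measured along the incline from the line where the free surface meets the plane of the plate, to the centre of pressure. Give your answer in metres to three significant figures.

y_p = 7.98 m

γ = ρg = 1574 × 9.81 / 1000 = 15.44094 kN/m³.
The plate makes 57° with the vertical, i.e. θ = 90° − 57° = 33° to the horizontal. Measuring y along the incline from the free-surface line, vertical depth h = y·sinθ with sinθ = 0.544639.
With the apex down, the centroid sits h/3 = 2.9/3 = 0.966667 m below the base (the top edge), so y_c = 6.95 + 0.966667 = 7.91667 m and h_c = 7.91667 × 0.544639 = 4.31173 m.
A = ½ × 0.85 × 2.9 = 1.2325 m².
Resultant F = γ·h_c·A = 15.44094 × 4.31173 × 1.2325 = 82.0564 kN.
I_c = b·h³/36 = 0.85 × 2.9³/36 = 0.575851 m⁴.
Centre of pressure: y_p = y_c + I_c/(y_c·A) = 7.91667 + 0.575851/(7.91667 × 1.2325) = 7.91667 + 0.0590175 = 7.97569 m along the plane.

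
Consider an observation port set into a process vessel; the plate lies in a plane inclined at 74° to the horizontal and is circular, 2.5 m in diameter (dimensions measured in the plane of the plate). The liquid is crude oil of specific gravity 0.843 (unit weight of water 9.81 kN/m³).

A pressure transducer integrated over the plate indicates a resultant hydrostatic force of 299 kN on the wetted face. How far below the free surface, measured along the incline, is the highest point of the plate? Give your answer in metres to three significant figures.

y_top ≈ 6.41 m

γ = 0.843 × 9.81 = 8.26983 kN/m³.
A = π(1.25)² = 4.90874 m².
From F = γ·h_c·A, the centroid depth is h_c = 299/(8.26983 × 4.90874) = 7.36554 m.
Let θ = 74° be the plate's angle to the horizontal; measure y along the incline from where the plane meets the free surface. Vertical depth h = y·sinθ with sinθ = 0.961262.
Along the incline, y_c = h_c/sinθ = 7.36554/0.961262 = 7.66236 m.
The centroid is at the centre, 1.25 m below the top of the plate, so the highest point sits at y_top = 7.66236 − 1.25 = 6.41236 m along the incline.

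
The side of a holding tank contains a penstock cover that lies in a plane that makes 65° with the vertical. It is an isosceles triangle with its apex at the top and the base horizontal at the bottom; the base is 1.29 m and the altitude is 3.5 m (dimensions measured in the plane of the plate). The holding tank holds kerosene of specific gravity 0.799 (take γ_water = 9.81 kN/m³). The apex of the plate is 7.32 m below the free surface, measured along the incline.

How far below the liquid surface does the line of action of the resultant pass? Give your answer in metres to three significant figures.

γ = 0.799 × 9.81 = 7.83819 kN/m³.
The plate makes 65° with the vertical, i.e. θ = 90° − 65° = 25° to the horizontal. Measuring y along the incline from the free-surface line, vertical depth h = y·sinθ with sinθ = 0.422618.
With the apex up, the centroid sits 2h/3 = 2 × 3.5/3 = 2.33333 m below the apex, so y_c = 7.32 + 2.33333 = 9.65333 m and h_c = 9.65333 × 0.422618 = 4.07967 m.
A = ½ × 1.29 × 3.5 = 2.2575 m².
Resultant F = γ·h_c·A = 7.83819 × 4.07967 × 2.2575 = 72.1886 kN.
I_c = b·h³/36 = 1.29 × 3.5³/36 = 1.53635 m⁴.
Centre of pressure: y_p = y_c + I_c/(y_c·A) = 9.65333 + 1.53635/(9.65333 × 2.2575) = 9.65333 + 0.0704994 = 9.72383 m along the plane.
Vertically, h_p = y_p·sinθ = 9.72383 × 0.422618 = 4.10947 m.

h_p = 4.11 m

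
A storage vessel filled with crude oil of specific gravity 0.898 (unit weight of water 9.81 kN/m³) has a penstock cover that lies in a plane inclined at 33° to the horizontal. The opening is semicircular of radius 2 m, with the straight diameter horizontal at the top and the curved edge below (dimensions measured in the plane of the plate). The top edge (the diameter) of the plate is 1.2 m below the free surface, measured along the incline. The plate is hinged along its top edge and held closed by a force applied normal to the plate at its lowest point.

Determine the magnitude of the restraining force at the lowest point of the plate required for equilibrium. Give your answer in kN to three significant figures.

γ = 0.898 × 9.81 = 8.80938 kN/m³.
Let θ = 33° be the plate's angle to the horizontal; measure y along the incline from where the plane meets the free surface. Vertical depth h = y·sinθ with sinθ = 0.544639.
The centroid of a semicircle lies 4r/(3π) = 0.848826 m from the diameter, here below the top edge, so y_c = 1.2 + 0.848826 = 2.04883 m and h_c = 2.04883 × 0.544639 = 1.11587 m.
A = πr²/2 = π × 2²/2 = 6.28319 m².
Resultant F = γ·h_c·A = 8.80938 × 1.11587 × 6.28319 = 61.7645 kN.
I_c = (π/8 − 8/(9π))·r⁴ = 0.109757 × 2⁴ = 1.75611 m⁴.
Centre of pressure: y_p = y_c + I_c/(y_c·A) = 2.04883 + 1.75611/(2.04883 × 6.28319) = 2.04883 + 0.136416 = 2.18525 m along the plane.
The resultant acts 0.848826 + 0.136416 = 0.985242 m (along the plate) below the hinge at the top edge, so the moment about the hinge is M = F × 0.985242 = 61.7645 × 0.985242 = 60.853 kN·m.
A normal force at the bottom, 2 m from the hinge, must supply this moment: P = 60.853/2 = 30.4265 kN.

P ≈ 30.4 kN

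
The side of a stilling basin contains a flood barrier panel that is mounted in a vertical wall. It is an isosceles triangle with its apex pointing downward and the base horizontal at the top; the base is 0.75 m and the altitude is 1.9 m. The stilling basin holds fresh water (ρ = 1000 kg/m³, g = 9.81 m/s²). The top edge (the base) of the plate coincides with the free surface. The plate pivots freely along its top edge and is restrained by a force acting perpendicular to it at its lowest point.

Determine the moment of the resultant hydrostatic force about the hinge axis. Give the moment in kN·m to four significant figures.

γ = ρg = 1000 × 9.81 = 9810 N/m³ = 9.81 kN/m³.
With the apex down, the centroid sits h/3 = 1.9/3 = 0.633333 m below the base (the top edge), so the centroid depth is h_c = 0.633333 m.
A = ½ × 0.75 × 1.9 = 0.7125 m².
Resultant F = γ·h_c·A = 9.81 × 0.633333 × 0.7125 = 4.42676 kN.
I_c = b·h³/36 = 0.75 × 1.9³/36 = 0.142896 m⁴.
Centre of pressure: y_p = y_c + I_c/(y_c·A) = 0.633333 + 0.142896/(0.633333 × 0.7125) = 0.633333 + 0.316667 = 0.95 m along the plane.
The resultant acts 0.633333 + 0.316667 = 0.95 m (along the plate) below the hinge at the top edge, so the moment about the hinge is M = F × 0.95 = 4.42676 × 0.95 = 4.20542 kN·m.

M ≈ 4.205 kN·m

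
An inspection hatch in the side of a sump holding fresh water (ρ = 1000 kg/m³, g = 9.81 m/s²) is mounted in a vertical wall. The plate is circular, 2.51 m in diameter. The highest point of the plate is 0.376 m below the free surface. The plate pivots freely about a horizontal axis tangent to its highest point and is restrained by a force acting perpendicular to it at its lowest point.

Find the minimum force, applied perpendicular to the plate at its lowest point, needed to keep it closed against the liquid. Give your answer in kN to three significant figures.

γ = ρg = 1000 × 9.81 = 9810 N/m³ = 9.81 kN/m³.
The centroid is at the centre, 1.255 m below the top of the plate, so the centroid depth is h_c = 0.376 + 1.255 = 1.631 m.
A = π(1.255)² = 4.94809 m².
Resultant F = γ·h_c·A = 9.81 × 1.631 × 4.94809 = 79.17 kN.
I_c = πr⁴/4 = π × 1.255⁴/4 = 1.94834 m⁴.
Centre of pressure: y_p = y_c + I_c/(y_c·A) = 1.631 + 1.94834/(1.631 × 4.94809) = 1.631 + 0.24142 = 1.87242 m along the plane.
The resultant acts 1.255 + 0.24142 = 1.49642 m (along the plate) below the hinge at the top edge, so the moment about the hinge is M = F × 1.49642 = 79.17 × 1.49642 = 118.472 kN·m.
A normal force at the bottom, 2.51 m from the hinge, must supply this moment: P = 118.472/2.51 = 47.2 kN.

P ≈ 47.2 kN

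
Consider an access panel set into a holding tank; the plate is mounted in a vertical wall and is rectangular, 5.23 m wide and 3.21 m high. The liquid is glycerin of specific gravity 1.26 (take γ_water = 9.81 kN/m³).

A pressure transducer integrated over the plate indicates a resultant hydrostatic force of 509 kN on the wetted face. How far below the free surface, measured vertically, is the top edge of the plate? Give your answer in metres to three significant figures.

d_top ≈ 0.848 m

γ = 1.26 × 9.81 = 12.3606 kN/m³.
A = 5.23 × 3.21 = 16.7883 m².
From F = γ·h_c·A, the centroid depth is h_c = 509/(12.3606 × 16.7883) = 2.45285 m.
The centroid lies 3.21/2 = 1.605 m below the top edge, so the top edge sits at h_top = 2.45285 − 1.605 = 0.84785 m below the surface.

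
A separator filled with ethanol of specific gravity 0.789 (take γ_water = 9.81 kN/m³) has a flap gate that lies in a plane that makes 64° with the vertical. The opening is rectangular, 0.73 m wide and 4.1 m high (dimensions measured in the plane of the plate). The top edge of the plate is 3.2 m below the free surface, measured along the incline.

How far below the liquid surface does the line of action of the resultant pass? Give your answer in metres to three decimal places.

γ = 0.789 × 9.81 = 7.74009 kN/m³.
The plate makes 64° with the vertical, i.e. θ = 90° − 64° = 26° to the horizontal. Measuring y along the incline from the free-surface line, vertical depth h = y·sinθ with sinθ = 0.438371.
The centroid lies 4.1/2 = 2.05 m below the top edge, so y_c = 3.2 + 2.05 = 5.25 m and h_c = 5.25 × 0.438371 = 2.30145 m.
A = 0.73 × 4.1 = 2.993 m².
Resultant F = γ·h_c·A = 7.74009 × 2.30145 × 2.993 = 53.3156 kN.
I_c = b·h³/12 = 0.73 × 4.1³/12 = 4.19269 m⁴.
Centre of pressure: y_p = y_c + I_c/(y_c·A) = 5.25 + 4.19269/(5.25 × 2.993) = 5.25 + 0.266825 = 5.51682 m along the plane.
Vertically, h_p = y_p·sinθ = 5.51682 × 0.438371 = 2.41841 m.

h_p = 2.418 m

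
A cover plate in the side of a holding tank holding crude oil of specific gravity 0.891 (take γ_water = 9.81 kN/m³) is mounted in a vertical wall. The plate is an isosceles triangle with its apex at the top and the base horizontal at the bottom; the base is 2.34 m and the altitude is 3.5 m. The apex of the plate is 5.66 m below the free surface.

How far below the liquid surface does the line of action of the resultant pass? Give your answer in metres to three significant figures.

h_p = 8.08 m

γ = 0.891 × 9.81 = 8.74071 kN/m³.
With the apex up, the centroid sits 2h/3 = 2 × 3.5/3 = 2.33333 m below the apex, so the centroid depth is h_c = 5.66 + 2.33333 = 7.99333 m.
A = ½ × 2.34 × 3.5 = 4.095 m².
Resultant F = γ·h_c·A = 8.74071 × 7.99333 × 4.095 = 286.107 kN.
I_c = b·h³/36 = 2.34 × 3.5³/36 = 2.78688 m⁴.
Centre of pressure: y_p = y_c + I_c/(y_c·A) = 7.99333 + 2.78688/(7.99333 × 4.095) = 7.99333 + 0.0851406 = 8.07847 m along the plane.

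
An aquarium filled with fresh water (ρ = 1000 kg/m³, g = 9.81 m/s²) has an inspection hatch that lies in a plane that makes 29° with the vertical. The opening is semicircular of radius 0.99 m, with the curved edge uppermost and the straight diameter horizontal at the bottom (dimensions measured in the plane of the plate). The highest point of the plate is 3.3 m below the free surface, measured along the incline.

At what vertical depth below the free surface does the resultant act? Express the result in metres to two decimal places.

h_p = 3.40 m

γ = ρg = 1000 × 9.81 = 9810 N/m³ = 9.81 kN/m³.
The plate makes 29° with the vertical, i.e. θ = 90° − 29° = 61° to the horizontal. Measuring y along the incline from the free-surface line, vertical depth h = y·sinθ with sinθ = 0.874620.
The centroid lies 4r/(3π) = 0.420169 m above the diameter, so r − 4r/(3π) = 0.99 − 0.420169 = 0.569831 m below the topmost point, so y_c = 3.3 + 0.569831 = 3.86983 m and h_c = 3.86983 × 0.874620 = 3.38463 m.
A = πr²/2 = π × 0.99²/2 = 1.53954 m².
Resultant F = γ·h_c·A = 9.81 × 3.38463 × 1.53954 = 51.1177 kN.
I_c = (π/8 − 8/(9π))·r⁴ = 0.109757 × 0.99⁴ = 0.105432 m⁴.
Centre of pressure: y_p = y_c + I_c/(y_c·A) = 3.86983 + 0.105432/(3.86983 × 1.53954) = 3.86983 + 0.0176966 = 3.88753 m along the plane.
Vertically, h_p = y_p·sinθ = 3.88753 × 0.874620 = 3.40011 m.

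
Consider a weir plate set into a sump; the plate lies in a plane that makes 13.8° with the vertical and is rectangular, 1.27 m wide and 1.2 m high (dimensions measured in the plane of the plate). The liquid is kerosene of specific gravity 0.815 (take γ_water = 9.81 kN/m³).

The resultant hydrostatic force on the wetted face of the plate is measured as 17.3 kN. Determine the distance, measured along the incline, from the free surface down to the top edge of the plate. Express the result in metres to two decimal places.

γ = 0.815 × 9.81 = 7.99515 kN/m³.
A = 1.27 × 1.2 = 1.524 m².
From F = γ·h_c·A, the centroid depth is h_c = 17.3/(7.99515 × 1.524) = 1.41982 m.
The plate makes 13.8° with the vertical, i.e. θ = 90° − 13.8° = 76.2° to the horizontal. Measuring y along the incline from the free-surface line, vertical depth h = y·sinθ with sinθ = 0.971134.
Along the incline, y_c = h_c/sinθ = 1.41982/0.971134 = 1.46202 m.
The centroid lies 1.2/2 = 0.6 m below the top edge, so the top edge sits at y_top = 1.46202 − 0.6 = 0.86202 m along the incline.

y_top ≈ 0.86 m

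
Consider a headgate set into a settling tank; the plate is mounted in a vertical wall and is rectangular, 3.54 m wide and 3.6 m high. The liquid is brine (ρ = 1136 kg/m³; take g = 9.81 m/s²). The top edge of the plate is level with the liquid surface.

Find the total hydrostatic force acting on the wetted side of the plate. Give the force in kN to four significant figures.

F ≈ 255.6 kN

γ = ρg = 1136 × 9.81 / 1000 = 11.14416 kN/m³.
The centroid lies 3.6/2 = 1.8 m below the top edge, so the centroid depth is h_c = 1.8 m.
A = 3.54 × 3.6 = 12.744 m².
Resultant F = γ·h_c·A = 11.14416 × 1.8 × 12.744 = 255.638 kN.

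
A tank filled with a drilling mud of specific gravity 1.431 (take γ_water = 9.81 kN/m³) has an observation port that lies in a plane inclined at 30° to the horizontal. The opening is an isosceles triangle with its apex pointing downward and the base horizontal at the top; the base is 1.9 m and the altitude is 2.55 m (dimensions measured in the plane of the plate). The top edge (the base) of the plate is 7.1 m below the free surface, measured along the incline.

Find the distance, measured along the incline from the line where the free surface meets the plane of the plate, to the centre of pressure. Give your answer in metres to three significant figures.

y_p = 8.00 m

γ = 1.431 × 9.81 = 14.03811 kN/m³.
Let θ = 30° be the plate's angle to the horizontal; measure y along the incline from where the plane meets the free surface. Vertical depth h = y·sinθ with sinθ = 0.500000.
With the apex down, the centroid sits h/3 = 2.55/3 = 0.85 m below the base (the top edge), so y_c = 7.1 + 0.85 = 7.95 m and h_c = 7.95 × 0.500000 = 3.975 m.
A = ½ × 1.9 × 2.55 = 2.4225 m².
Resultant F = γ·h_c·A = 14.03811 × 3.975 × 2.4225 = 135.179 kN.
I_c = b·h³/36 = 1.9 × 2.55³/36 = 0.875128 m⁴.
Centre of pressure: y_p = y_c + I_c/(y_c·A) = 7.95 + 0.875128/(7.95 × 2.4225) = 7.95 + 0.0454402 = 7.99544 m along the plane.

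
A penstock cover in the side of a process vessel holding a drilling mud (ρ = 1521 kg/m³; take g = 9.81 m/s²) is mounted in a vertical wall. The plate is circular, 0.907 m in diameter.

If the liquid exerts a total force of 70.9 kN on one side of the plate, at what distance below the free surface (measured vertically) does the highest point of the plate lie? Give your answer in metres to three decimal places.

d_top ≈ 6.901 m

γ = ρg = 1521 × 9.81 / 1000 = 14.92101 kN/m³.
A = π(0.4535)² = 0.646107 m².
From F = γ·h_c·A, the centroid depth is h_c = 70.9/(14.92101 × 0.646107) = 7.35434 m.
The centroid is at the centre, 0.4535 m below the top of the plate, so the highest point sits at h_top = 7.35434 − 0.4535 = 6.90084 m below the surface.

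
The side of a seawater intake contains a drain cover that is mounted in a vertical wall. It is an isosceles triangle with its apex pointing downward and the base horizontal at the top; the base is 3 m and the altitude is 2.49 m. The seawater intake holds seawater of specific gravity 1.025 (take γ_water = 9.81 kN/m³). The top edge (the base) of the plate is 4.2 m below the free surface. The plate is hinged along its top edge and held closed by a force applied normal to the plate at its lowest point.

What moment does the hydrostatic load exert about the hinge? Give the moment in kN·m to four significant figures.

M ≈ 169.7 kN·m

γ = 1.025 × 9.81 = 10.05525 kN/m³.
With the apex down, the centroid sits h/3 = 2.49/3 = 0.83 m below the base (the top edge), so the centroid depth is h_c = 4.2 + 0.83 = 5.03 m.
A = ½ × 3 × 2.49 = 3.735 m².
Resultant F = γ·h_c·A = 10.05525 × 5.03 × 3.735 = 188.908 kN.
I_c = b·h³/36 = 3 × 2.49³/36 = 1.28652 m⁴.
Centre of pressure: y_p = y_c + I_c/(y_c·A) = 5.03 + 1.28652/(5.03 × 3.735) = 5.03 + 0.0684791 = 5.09848 m along the plane.
The resultant acts 0.83 + 0.0684791 = 0.898479 m (along the plate) below the hinge at the top edge, so the moment about the hinge is M = F × 0.898479 = 188.908 × 0.898479 = 169.73 kN·m.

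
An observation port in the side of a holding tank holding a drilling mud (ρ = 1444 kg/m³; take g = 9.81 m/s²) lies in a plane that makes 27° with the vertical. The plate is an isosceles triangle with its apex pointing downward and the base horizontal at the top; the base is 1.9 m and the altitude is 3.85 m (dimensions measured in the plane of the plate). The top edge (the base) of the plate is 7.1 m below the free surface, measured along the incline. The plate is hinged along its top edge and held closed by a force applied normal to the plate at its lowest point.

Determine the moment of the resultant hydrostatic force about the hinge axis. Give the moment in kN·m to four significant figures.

γ = ρg = 1444 × 9.81 / 1000 = 14.16564 kN/m³.
The plate makes 27° with the vertical, i.e. θ = 90° − 27° = 63° to the horizontal. Measuring y along the incline from the free-surface line, vertical depth h = y·sinθ with sinθ = 0.891007.
With the apex down, the centroid sits h/3 = 3.85/3 = 1.28333 m below the base (the top edge), so y_c = 7.1 + 1.28333 = 8.38333 m and h_c = 8.38333 × 0.891007 = 7.46961 m.
A = ½ × 1.9 × 3.85 = 3.6575 m².
Resultant F = γ·h_c·A = 14.16564 × 7.46961 × 3.6575 = 387.007 kN.
I_c = b·h³/36 = 1.9 × 3.85³/36 = 3.01185 m⁴.
Centre of pressure: y_p = y_c + I_c/(y_c·A) = 8.38333 + 3.01185/(8.38333 × 3.6575) = 8.38333 + 0.0982274 = 8.48156 m along the plane.
The resultant acts 1.28333 + 0.0982274 = 1.38156 m (along the plate) below the hinge at the top edge, so the moment about the hinge is M = F × 1.38156 = 387.007 × 1.38156 = 534.673 kN·m.

M ≈ 534.7 kN·m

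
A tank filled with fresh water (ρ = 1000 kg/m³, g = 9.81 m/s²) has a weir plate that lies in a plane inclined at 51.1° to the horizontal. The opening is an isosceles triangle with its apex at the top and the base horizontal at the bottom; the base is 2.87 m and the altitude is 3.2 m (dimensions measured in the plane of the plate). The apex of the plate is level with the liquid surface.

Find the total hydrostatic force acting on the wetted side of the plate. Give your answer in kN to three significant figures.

γ = ρg = 1000 × 9.81 = 9810 N/m³ = 9.81 kN/m³.
Let θ = 51.1° be the plate's angle to the horizontal; measure y along the incline from where the plane meets the free surface. Vertical depth h = y·sinθ with sinθ = 0.778243.
With the apex up, the centroid sits 2h/3 = 2 × 3.2/3 = 2.13333 m below the apex, so y_c = 2.13333 m and h_c = 2.13333 × 0.778243 = 1.66025 m.
A = ½ × 2.87 × 3.2 = 4.592 m².
Resultant F = γ·h_c·A = 9.81 × 1.66025 × 4.592 = 74.7901 kN.

F ≈ 74.8 kN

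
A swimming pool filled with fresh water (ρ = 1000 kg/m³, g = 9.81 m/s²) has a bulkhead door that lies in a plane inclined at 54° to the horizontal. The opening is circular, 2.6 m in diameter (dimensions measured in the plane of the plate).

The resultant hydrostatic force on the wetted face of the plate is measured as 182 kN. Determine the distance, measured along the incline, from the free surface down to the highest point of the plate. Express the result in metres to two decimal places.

γ = ρg = 1000 × 9.81 = 9810 N/m³ = 9.81 kN/m³.
A = π(1.3)² = 5.30929 m².
From F = γ·h_c·A, the centroid depth is h_c = 182/(9.81 × 5.30929) = 3.49435 m.
Let θ = 54° be the plate's angle to the horizontal; measure y along the incline from where the plane meets the free surface. Vertical depth h = y·sinθ with sinθ = 0.809017.
Along the incline, y_c = h_c/sinθ = 3.49435/0.809017 = 4.31925 m.
The centroid is at the centre, 1.3 m below the top of the plate, so the highest point sits at y_top = 4.31925 − 1.3 = 3.01925 m along the incline.

y_top ≈ 3.02 m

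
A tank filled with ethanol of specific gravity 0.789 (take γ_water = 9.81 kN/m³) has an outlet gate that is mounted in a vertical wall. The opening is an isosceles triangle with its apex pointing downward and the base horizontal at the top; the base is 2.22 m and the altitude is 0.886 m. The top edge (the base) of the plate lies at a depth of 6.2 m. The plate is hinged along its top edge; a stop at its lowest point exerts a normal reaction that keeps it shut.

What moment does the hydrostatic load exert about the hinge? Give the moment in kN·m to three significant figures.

γ = 0.789 × 9.81 = 7.74009 kN/m³.
With the apex down, the centroid sits h/3 = 0.886/3 = 0.295333 m below the base (the top edge), so the centroid depth is h_c = 6.2 + 0.295333 = 6.49533 m.
A = ½ × 2.22 × 0.886 = 0.98346 m².
Resultant F = γ·h_c·A = 7.74009 × 6.49533 × 0.98346 = 49.4429 kN.
I_c = b·h³/36 = 2.22 × 0.886³/36 = 0.0428896 m⁴.
Centre of pressure: y_p = y_c + I_c/(y_c·A) = 6.49533 + 0.0428896/(6.49533 × 0.98346) = 6.49533 + 0.0067142 = 6.50204 m along the plane.
The resultant acts 0.295333 + 0.0067142 = 0.302047 m (along the plate) below the hinge at the top edge, so the moment about the hinge is M = F × 0.302047 = 49.4429 × 0.302047 = 14.9341 kN·m.

M ≈ 14.9 kN·m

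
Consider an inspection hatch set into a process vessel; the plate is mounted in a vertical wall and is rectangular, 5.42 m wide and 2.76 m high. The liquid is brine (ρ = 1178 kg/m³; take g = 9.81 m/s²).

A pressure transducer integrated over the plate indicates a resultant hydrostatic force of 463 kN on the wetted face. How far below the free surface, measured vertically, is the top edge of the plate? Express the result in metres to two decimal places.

d_top ≈ 1.30 m

γ = ρg = 1178 × 9.81 / 1000 = 11.55618 kN/m³.
A = 5.42 × 2.76 = 14.9592 m².
From F = γ·h_c·A, the centroid depth is h_c = 463/(11.55618 × 14.9592) = 2.67829 m.
The centroid lies 2.76/2 = 1.38 m below the top edge, so the top edge sits at h_top = 2.67829 − 1.38 = 1.29829 m below the surface.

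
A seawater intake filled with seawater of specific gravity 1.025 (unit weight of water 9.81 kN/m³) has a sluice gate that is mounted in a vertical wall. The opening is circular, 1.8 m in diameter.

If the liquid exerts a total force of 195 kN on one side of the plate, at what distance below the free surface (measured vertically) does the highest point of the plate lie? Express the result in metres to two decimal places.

d_top ≈ 6.72 m

γ = 1.025 × 9.81 = 10.05525 kN/m³.
A = π(0.9)² = 2.54469 m².
From F = γ·h_c·A, the centroid depth is h_c = 195/(10.05525 × 2.54469) = 7.62091 m.
The centroid is at the centre, 0.9 m below the top of the plate, so the highest point sits at h_top = 7.62091 − 0.9 = 6.72091 m below the surface.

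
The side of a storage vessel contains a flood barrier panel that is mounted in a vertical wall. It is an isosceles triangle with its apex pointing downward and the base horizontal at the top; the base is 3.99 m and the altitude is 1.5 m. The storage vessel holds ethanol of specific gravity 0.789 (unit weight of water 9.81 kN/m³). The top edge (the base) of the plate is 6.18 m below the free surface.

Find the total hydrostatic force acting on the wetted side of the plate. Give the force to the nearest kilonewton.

γ = 0.789 × 9.81 = 7.74009 kN/m³.
With the apex down, the centroid sits h/3 = 1.5/3 = 0.5 m below the base (the top edge), so the centroid depth is h_c = 6.18 + 0.5 = 6.68 m.
A = ½ × 3.99 × 1.5 = 2.9925 m².
Resultant F = γ·h_c·A = 7.74009 × 6.68 × 2.9925 = 154.724 kN.

F ≈ 155 kN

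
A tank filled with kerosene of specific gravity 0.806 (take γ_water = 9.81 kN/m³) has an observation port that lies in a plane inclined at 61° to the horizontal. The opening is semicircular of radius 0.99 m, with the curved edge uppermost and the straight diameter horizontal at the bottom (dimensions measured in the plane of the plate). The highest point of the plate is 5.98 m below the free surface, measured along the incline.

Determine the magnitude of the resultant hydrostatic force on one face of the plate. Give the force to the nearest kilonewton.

γ = 0.806 × 9.81 = 7.90686 kN/m³.
Let θ = 61° be the plate's angle to the horizontal; measure y along the incline from where the plane meets the free surface. Vertical depth h = y·sinθ with sinθ = 0.874620.
The centroid lies 4r/(3π) = 0.420169 m above the diameter, so r − 4r/(3π) = 0.99 − 0.420169 = 0.569831 m below the topmost point, so y_c = 5.98 + 0.569831 = 6.54983 m and h_c = 6.54983 × 0.874620 = 5.72861 m.
A = πr²/2 = π × 0.99²/2 = 1.53954 m².
Resultant F = γ·h_c·A = 7.90686 × 5.72861 × 1.53954 = 69.734 kN.

F ≈ 70 kN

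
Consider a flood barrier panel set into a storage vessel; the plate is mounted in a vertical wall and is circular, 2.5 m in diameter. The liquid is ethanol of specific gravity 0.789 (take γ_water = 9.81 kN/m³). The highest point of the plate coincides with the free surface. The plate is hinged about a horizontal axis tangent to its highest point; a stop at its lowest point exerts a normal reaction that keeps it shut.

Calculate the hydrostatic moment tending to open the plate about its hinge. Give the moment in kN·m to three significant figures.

M ≈ 74.2 kN·m

γ = 0.789 × 9.81 = 7.74009 kN/m³.
The centroid is at the centre, 1.25 m below the top of the plate, so the centroid depth is h_c = 1.25 m.
A = π(1.25)² = 4.90874 m².
Resultant F = γ·h_c·A = 7.74009 × 1.25 × 4.90874 = 47.4926 kN.
I_c = πr⁴/4 = π × 1.25⁴/4 = 1.91748 m⁴.
Centre of pressure: y_p = y_c + I_c/(y_c·A) = 1.25 + 1.91748/(1.25 × 4.90874) = 1.25 + 0.312501 = 1.5625 m along the plane.
The resultant acts 1.25 + 0.312501 = 1.5625 m (along the plate) below the hinge at the top edge, so the moment about the hinge is M = F × 1.5625 = 47.4926 × 1.5625 = 74.2072 kN·m.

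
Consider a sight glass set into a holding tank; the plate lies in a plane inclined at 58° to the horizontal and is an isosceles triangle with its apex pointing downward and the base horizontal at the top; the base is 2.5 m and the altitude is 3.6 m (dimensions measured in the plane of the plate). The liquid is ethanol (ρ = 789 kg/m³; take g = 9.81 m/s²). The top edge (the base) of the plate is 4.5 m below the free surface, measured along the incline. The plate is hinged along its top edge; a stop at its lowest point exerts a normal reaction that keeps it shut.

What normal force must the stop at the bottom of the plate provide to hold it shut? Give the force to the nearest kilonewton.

P ≈ 62 kN

γ = ρg = 789 × 9.81 / 1000 = 7.74009 kN/m³.
Let θ = 58° be the plate's angle to the horizontal; measure y along the incline from where the plane meets the free surface. Vertical depth h = y·sinθ with sinθ = 0.848048.
With the apex down, the centroid sits h/3 = 3.6/3 = 1.2 m below the base (the top edge), so y_c = 4.5 + 1.2 = 5.7 m and h_c = 5.7 × 0.848048 = 4.83387 m.
A = ½ × 2.5 × 3.6 = 4.5 m².
Resultant F = γ·h_c·A = 7.74009 × 4.83387 × 4.5 = 168.366 kN.
I_c = b·h³/36 = 2.5 × 3.6³/36 = 3.24 m⁴.
Centre of pressure: y_p = y_c + I_c/(y_c·A) = 5.7 + 3.24/(5.7 × 4.5) = 5.7 + 0.126316 = 5.82632 m along the plane.
The resultant acts 1.2 + 0.126316 = 1.32632 m (along the plate) below the hinge at the top edge, so the moment about the hinge is M = F × 1.32632 = 168.366 × 1.32632 = 223.307 kN·m.
A normal force at the bottom, 3.6 m from the hinge, must supply this moment: P = 223.307/3.6 = 62.0297 kN.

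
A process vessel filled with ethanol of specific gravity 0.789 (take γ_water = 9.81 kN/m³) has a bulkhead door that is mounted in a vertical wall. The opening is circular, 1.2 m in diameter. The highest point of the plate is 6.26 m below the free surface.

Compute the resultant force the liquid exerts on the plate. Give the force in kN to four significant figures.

F ≈ 60.05 kN

γ = 0.789 × 9.81 = 7.74009 kN/m³.
The centroid is at the centre, 0.6 m below the top of the plate, so the centroid depth is h_c = 6.26 + 0.6 = 6.86 m.
A = π(0.6)² = 1.13097 m².
Resultant F = γ·h_c·A = 7.74009 × 6.86 × 1.13097 = 60.0511 kN.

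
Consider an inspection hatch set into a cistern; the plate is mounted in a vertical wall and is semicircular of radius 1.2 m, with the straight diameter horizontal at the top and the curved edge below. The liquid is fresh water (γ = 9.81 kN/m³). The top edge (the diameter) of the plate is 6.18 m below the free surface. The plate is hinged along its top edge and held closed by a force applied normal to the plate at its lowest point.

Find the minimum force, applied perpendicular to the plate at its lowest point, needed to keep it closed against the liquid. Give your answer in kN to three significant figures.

γ = 9.81 kN/m³.
The centroid of a semicircle lies 4r/(3π) = 0.509296 m from the diameter, here below the top edge, so the centroid depth is h_c = 6.18 + 0.509296 = 6.6893 m.
A = πr²/2 = π × 1.2²/2 = 2.26195 m².
Resultant F = γ·h_c·A = 9.81 × 6.6893 × 2.26195 = 148.434 kN.
I_c = (π/8 − 8/(9π))·r⁴ = 0.109757 × 1.2⁴ = 0.227592 m⁴.
Centre of pressure: y_p = y_c + I_c/(y_c·A) = 6.6893 + 0.227592/(6.6893 × 2.26195) = 6.6893 + 0.0150416 = 6.70434 m along the plane.
The resultant acts 0.509296 + 0.0150416 = 0.524338 m (along the plate) below the hinge at the top edge, so the moment about the hinge is M = F × 0.524338 = 148.434 × 0.524338 = 77.8296 kN·m.
A normal force at the bottom, 1.2 m from the hinge, must supply this moment: P = 77.8296/1.2 = 64.858 kN.

P ≈ 64.9 kN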